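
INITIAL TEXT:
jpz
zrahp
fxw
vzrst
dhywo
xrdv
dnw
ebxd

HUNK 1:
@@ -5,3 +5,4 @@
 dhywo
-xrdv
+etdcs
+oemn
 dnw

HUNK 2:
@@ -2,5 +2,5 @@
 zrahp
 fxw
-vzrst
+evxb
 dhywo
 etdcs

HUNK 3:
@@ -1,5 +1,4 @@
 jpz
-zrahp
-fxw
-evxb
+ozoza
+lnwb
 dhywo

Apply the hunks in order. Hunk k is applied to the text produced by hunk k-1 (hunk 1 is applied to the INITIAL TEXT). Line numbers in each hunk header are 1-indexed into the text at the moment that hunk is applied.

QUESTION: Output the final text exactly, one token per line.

Hunk 1: at line 5 remove [xrdv] add [etdcs,oemn] -> 9 lines: jpz zrahp fxw vzrst dhywo etdcs oemn dnw ebxd
Hunk 2: at line 2 remove [vzrst] add [evxb] -> 9 lines: jpz zrahp fxw evxb dhywo etdcs oemn dnw ebxd
Hunk 3: at line 1 remove [zrahp,fxw,evxb] add [ozoza,lnwb] -> 8 lines: jpz ozoza lnwb dhywo etdcs oemn dnw ebxd

Answer: jpz
ozoza
lnwb
dhywo
etdcs
oemn
dnw
ebxd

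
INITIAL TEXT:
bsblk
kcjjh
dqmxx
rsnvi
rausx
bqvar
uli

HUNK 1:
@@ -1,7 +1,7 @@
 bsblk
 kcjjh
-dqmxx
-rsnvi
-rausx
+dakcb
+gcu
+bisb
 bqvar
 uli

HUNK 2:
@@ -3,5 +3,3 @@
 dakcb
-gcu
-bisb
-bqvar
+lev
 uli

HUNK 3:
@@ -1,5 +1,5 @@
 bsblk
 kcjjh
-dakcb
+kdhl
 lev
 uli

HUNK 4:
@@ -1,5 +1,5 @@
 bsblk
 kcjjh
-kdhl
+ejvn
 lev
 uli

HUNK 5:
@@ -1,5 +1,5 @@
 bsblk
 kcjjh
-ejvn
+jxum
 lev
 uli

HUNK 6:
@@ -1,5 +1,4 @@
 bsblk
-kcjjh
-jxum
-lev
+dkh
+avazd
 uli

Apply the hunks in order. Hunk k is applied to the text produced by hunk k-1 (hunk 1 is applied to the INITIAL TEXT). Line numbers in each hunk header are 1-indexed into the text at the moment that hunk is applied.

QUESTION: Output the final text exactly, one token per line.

Answer: bsblk
dkh
avazd
uli

Derivation:
Hunk 1: at line 1 remove [dqmxx,rsnvi,rausx] add [dakcb,gcu,bisb] -> 7 lines: bsblk kcjjh dakcb gcu bisb bqvar uli
Hunk 2: at line 3 remove [gcu,bisb,bqvar] add [lev] -> 5 lines: bsblk kcjjh dakcb lev uli
Hunk 3: at line 1 remove [dakcb] add [kdhl] -> 5 lines: bsblk kcjjh kdhl lev uli
Hunk 4: at line 1 remove [kdhl] add [ejvn] -> 5 lines: bsblk kcjjh ejvn lev uli
Hunk 5: at line 1 remove [ejvn] add [jxum] -> 5 lines: bsblk kcjjh jxum lev uli
Hunk 6: at line 1 remove [kcjjh,jxum,lev] add [dkh,avazd] -> 4 lines: bsblk dkh avazd uli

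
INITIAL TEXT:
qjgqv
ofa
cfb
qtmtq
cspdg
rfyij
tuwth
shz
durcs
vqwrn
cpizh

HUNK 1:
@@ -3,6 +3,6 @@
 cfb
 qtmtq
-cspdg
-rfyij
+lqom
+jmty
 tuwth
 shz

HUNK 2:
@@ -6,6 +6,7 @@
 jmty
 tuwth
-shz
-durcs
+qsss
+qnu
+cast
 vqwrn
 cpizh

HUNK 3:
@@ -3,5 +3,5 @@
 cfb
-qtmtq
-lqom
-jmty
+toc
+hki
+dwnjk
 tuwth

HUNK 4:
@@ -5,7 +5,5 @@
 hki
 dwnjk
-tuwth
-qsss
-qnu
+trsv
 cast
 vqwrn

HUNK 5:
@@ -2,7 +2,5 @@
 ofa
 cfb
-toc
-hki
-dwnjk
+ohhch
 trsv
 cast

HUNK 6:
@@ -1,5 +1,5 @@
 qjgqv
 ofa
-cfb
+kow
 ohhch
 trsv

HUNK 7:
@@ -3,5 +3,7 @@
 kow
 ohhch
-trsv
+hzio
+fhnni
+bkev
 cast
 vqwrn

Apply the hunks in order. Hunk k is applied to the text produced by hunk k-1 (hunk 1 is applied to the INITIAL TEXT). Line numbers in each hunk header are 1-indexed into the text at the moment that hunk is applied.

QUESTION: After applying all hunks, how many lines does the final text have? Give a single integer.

Answer: 10

Derivation:
Hunk 1: at line 3 remove [cspdg,rfyij] add [lqom,jmty] -> 11 lines: qjgqv ofa cfb qtmtq lqom jmty tuwth shz durcs vqwrn cpizh
Hunk 2: at line 6 remove [shz,durcs] add [qsss,qnu,cast] -> 12 lines: qjgqv ofa cfb qtmtq lqom jmty tuwth qsss qnu cast vqwrn cpizh
Hunk 3: at line 3 remove [qtmtq,lqom,jmty] add [toc,hki,dwnjk] -> 12 lines: qjgqv ofa cfb toc hki dwnjk tuwth qsss qnu cast vqwrn cpizh
Hunk 4: at line 5 remove [tuwth,qsss,qnu] add [trsv] -> 10 lines: qjgqv ofa cfb toc hki dwnjk trsv cast vqwrn cpizh
Hunk 5: at line 2 remove [toc,hki,dwnjk] add [ohhch] -> 8 lines: qjgqv ofa cfb ohhch trsv cast vqwrn cpizh
Hunk 6: at line 1 remove [cfb] add [kow] -> 8 lines: qjgqv ofa kow ohhch trsv cast vqwrn cpizh
Hunk 7: at line 3 remove [trsv] add [hzio,fhnni,bkev] -> 10 lines: qjgqv ofa kow ohhch hzio fhnni bkev cast vqwrn cpizh
Final line count: 10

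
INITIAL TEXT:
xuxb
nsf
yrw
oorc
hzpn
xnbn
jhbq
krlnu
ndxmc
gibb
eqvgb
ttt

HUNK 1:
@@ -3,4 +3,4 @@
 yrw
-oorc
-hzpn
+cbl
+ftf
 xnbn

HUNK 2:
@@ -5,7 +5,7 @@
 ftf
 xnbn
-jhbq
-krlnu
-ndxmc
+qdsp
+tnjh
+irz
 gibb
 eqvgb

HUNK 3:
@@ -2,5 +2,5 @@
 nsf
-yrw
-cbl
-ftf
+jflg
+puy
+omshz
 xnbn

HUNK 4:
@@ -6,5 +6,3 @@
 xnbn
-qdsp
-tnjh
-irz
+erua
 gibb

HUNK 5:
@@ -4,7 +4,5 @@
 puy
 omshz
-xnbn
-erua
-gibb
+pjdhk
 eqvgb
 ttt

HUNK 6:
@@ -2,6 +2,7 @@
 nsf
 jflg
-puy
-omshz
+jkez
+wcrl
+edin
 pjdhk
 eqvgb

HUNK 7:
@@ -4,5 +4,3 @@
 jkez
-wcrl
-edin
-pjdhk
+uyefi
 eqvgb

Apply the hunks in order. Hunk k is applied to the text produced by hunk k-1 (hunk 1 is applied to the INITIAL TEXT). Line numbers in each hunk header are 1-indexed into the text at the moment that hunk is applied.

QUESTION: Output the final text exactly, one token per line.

Answer: xuxb
nsf
jflg
jkez
uyefi
eqvgb
ttt

Derivation:
Hunk 1: at line 3 remove [oorc,hzpn] add [cbl,ftf] -> 12 lines: xuxb nsf yrw cbl ftf xnbn jhbq krlnu ndxmc gibb eqvgb ttt
Hunk 2: at line 5 remove [jhbq,krlnu,ndxmc] add [qdsp,tnjh,irz] -> 12 lines: xuxb nsf yrw cbl ftf xnbn qdsp tnjh irz gibb eqvgb ttt
Hunk 3: at line 2 remove [yrw,cbl,ftf] add [jflg,puy,omshz] -> 12 lines: xuxb nsf jflg puy omshz xnbn qdsp tnjh irz gibb eqvgb ttt
Hunk 4: at line 6 remove [qdsp,tnjh,irz] add [erua] -> 10 lines: xuxb nsf jflg puy omshz xnbn erua gibb eqvgb ttt
Hunk 5: at line 4 remove [xnbn,erua,gibb] add [pjdhk] -> 8 lines: xuxb nsf jflg puy omshz pjdhk eqvgb ttt
Hunk 6: at line 2 remove [puy,omshz] add [jkez,wcrl,edin] -> 9 lines: xuxb nsf jflg jkez wcrl edin pjdhk eqvgb ttt
Hunk 7: at line 4 remove [wcrl,edin,pjdhk] add [uyefi] -> 7 lines: xuxb nsf jflg jkez uyefi eqvgb ttt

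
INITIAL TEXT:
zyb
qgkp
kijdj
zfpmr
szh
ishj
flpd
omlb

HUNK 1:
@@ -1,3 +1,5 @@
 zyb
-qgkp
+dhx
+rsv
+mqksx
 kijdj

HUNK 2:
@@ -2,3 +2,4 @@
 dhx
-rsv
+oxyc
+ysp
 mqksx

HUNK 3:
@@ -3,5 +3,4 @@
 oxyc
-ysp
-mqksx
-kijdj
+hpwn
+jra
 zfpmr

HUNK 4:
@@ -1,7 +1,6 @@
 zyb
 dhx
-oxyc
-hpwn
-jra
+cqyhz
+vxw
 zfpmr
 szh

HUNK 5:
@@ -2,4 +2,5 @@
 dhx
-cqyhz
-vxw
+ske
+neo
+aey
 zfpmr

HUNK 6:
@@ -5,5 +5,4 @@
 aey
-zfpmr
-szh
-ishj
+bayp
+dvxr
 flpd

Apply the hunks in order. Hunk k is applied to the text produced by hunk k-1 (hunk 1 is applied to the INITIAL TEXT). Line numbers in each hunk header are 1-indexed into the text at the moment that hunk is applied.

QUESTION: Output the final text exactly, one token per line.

Hunk 1: at line 1 remove [qgkp] add [dhx,rsv,mqksx] -> 10 lines: zyb dhx rsv mqksx kijdj zfpmr szh ishj flpd omlb
Hunk 2: at line 2 remove [rsv] add [oxyc,ysp] -> 11 lines: zyb dhx oxyc ysp mqksx kijdj zfpmr szh ishj flpd omlb
Hunk 3: at line 3 remove [ysp,mqksx,kijdj] add [hpwn,jra] -> 10 lines: zyb dhx oxyc hpwn jra zfpmr szh ishj flpd omlb
Hunk 4: at line 1 remove [oxyc,hpwn,jra] add [cqyhz,vxw] -> 9 lines: zyb dhx cqyhz vxw zfpmr szh ishj flpd omlb
Hunk 5: at line 2 remove [cqyhz,vxw] add [ske,neo,aey] -> 10 lines: zyb dhx ske neo aey zfpmr szh ishj flpd omlb
Hunk 6: at line 5 remove [zfpmr,szh,ishj] add [bayp,dvxr] -> 9 lines: zyb dhx ske neo aey bayp dvxr flpd omlb

Answer: zyb
dhx
ske
neo
aey
bayp
dvxr
flpd
omlb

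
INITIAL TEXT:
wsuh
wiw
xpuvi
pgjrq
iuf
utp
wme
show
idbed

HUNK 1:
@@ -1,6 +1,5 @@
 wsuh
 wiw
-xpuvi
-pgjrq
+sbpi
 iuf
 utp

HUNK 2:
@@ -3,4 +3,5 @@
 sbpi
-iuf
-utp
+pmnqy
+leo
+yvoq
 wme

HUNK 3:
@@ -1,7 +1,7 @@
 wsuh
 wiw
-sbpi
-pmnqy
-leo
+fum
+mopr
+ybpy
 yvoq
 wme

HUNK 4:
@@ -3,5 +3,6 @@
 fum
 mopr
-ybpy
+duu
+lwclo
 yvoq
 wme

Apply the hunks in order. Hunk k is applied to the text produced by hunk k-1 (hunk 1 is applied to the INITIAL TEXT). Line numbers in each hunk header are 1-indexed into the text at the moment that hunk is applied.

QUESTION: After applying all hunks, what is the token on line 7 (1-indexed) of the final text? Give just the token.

Answer: yvoq

Derivation:
Hunk 1: at line 1 remove [xpuvi,pgjrq] add [sbpi] -> 8 lines: wsuh wiw sbpi iuf utp wme show idbed
Hunk 2: at line 3 remove [iuf,utp] add [pmnqy,leo,yvoq] -> 9 lines: wsuh wiw sbpi pmnqy leo yvoq wme show idbed
Hunk 3: at line 1 remove [sbpi,pmnqy,leo] add [fum,mopr,ybpy] -> 9 lines: wsuh wiw fum mopr ybpy yvoq wme show idbed
Hunk 4: at line 3 remove [ybpy] add [duu,lwclo] -> 10 lines: wsuh wiw fum mopr duu lwclo yvoq wme show idbed
Final line 7: yvoq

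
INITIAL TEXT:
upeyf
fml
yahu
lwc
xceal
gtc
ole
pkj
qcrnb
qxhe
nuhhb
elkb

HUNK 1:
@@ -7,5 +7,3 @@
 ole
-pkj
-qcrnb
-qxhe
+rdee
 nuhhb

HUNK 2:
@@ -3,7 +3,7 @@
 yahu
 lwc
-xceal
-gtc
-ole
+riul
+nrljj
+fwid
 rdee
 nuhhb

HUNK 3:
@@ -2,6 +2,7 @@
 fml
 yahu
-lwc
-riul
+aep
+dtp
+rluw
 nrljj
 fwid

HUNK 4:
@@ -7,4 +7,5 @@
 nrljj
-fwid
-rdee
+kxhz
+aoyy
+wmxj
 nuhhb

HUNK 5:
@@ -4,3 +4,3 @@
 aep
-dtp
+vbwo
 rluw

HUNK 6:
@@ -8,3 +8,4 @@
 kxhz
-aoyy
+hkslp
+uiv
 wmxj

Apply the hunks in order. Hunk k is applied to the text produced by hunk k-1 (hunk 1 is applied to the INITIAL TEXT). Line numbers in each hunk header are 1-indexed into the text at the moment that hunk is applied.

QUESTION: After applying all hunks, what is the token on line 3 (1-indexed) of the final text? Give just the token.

Hunk 1: at line 7 remove [pkj,qcrnb,qxhe] add [rdee] -> 10 lines: upeyf fml yahu lwc xceal gtc ole rdee nuhhb elkb
Hunk 2: at line 3 remove [xceal,gtc,ole] add [riul,nrljj,fwid] -> 10 lines: upeyf fml yahu lwc riul nrljj fwid rdee nuhhb elkb
Hunk 3: at line 2 remove [lwc,riul] add [aep,dtp,rluw] -> 11 lines: upeyf fml yahu aep dtp rluw nrljj fwid rdee nuhhb elkb
Hunk 4: at line 7 remove [fwid,rdee] add [kxhz,aoyy,wmxj] -> 12 lines: upeyf fml yahu aep dtp rluw nrljj kxhz aoyy wmxj nuhhb elkb
Hunk 5: at line 4 remove [dtp] add [vbwo] -> 12 lines: upeyf fml yahu aep vbwo rluw nrljj kxhz aoyy wmxj nuhhb elkb
Hunk 6: at line 8 remove [aoyy] add [hkslp,uiv] -> 13 lines: upeyf fml yahu aep vbwo rluw nrljj kxhz hkslp uiv wmxj nuhhb elkb
Final line 3: yahu

Answer: yahu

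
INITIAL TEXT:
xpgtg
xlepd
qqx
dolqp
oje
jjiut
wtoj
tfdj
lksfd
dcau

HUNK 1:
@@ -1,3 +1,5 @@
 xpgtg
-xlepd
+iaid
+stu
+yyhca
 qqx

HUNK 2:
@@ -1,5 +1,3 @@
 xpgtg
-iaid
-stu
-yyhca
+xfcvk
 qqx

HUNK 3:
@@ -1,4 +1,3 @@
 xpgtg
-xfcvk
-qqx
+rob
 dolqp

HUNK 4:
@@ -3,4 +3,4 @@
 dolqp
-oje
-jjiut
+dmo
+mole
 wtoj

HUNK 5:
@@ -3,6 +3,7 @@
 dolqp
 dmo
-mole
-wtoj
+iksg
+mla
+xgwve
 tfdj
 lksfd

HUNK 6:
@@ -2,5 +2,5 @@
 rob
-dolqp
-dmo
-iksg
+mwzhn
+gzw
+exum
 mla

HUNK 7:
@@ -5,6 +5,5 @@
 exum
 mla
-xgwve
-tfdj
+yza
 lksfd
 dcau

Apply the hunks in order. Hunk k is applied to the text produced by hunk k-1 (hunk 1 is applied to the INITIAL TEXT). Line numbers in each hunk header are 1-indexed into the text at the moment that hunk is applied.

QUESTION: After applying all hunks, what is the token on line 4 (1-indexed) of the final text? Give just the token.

Hunk 1: at line 1 remove [xlepd] add [iaid,stu,yyhca] -> 12 lines: xpgtg iaid stu yyhca qqx dolqp oje jjiut wtoj tfdj lksfd dcau
Hunk 2: at line 1 remove [iaid,stu,yyhca] add [xfcvk] -> 10 lines: xpgtg xfcvk qqx dolqp oje jjiut wtoj tfdj lksfd dcau
Hunk 3: at line 1 remove [xfcvk,qqx] add [rob] -> 9 lines: xpgtg rob dolqp oje jjiut wtoj tfdj lksfd dcau
Hunk 4: at line 3 remove [oje,jjiut] add [dmo,mole] -> 9 lines: xpgtg rob dolqp dmo mole wtoj tfdj lksfd dcau
Hunk 5: at line 3 remove [mole,wtoj] add [iksg,mla,xgwve] -> 10 lines: xpgtg rob dolqp dmo iksg mla xgwve tfdj lksfd dcau
Hunk 6: at line 2 remove [dolqp,dmo,iksg] add [mwzhn,gzw,exum] -> 10 lines: xpgtg rob mwzhn gzw exum mla xgwve tfdj lksfd dcau
Hunk 7: at line 5 remove [xgwve,tfdj] add [yza] -> 9 lines: xpgtg rob mwzhn gzw exum mla yza lksfd dcau
Final line 4: gzw

Answer: gzw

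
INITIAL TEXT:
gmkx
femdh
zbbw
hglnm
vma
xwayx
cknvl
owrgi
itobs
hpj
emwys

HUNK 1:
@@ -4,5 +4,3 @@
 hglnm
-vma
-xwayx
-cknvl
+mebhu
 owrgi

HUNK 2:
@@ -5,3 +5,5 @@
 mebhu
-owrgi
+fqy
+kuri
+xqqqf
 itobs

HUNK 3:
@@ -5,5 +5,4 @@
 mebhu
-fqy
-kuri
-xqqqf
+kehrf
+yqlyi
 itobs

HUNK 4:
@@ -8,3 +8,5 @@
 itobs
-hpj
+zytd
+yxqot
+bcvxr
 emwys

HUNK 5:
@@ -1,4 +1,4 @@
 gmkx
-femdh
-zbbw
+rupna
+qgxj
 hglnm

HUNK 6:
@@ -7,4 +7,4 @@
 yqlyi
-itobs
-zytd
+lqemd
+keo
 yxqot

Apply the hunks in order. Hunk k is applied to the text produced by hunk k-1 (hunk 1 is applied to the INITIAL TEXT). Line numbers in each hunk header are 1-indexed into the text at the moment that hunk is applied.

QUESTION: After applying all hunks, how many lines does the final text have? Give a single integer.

Hunk 1: at line 4 remove [vma,xwayx,cknvl] add [mebhu] -> 9 lines: gmkx femdh zbbw hglnm mebhu owrgi itobs hpj emwys
Hunk 2: at line 5 remove [owrgi] add [fqy,kuri,xqqqf] -> 11 lines: gmkx femdh zbbw hglnm mebhu fqy kuri xqqqf itobs hpj emwys
Hunk 3: at line 5 remove [fqy,kuri,xqqqf] add [kehrf,yqlyi] -> 10 lines: gmkx femdh zbbw hglnm mebhu kehrf yqlyi itobs hpj emwys
Hunk 4: at line 8 remove [hpj] add [zytd,yxqot,bcvxr] -> 12 lines: gmkx femdh zbbw hglnm mebhu kehrf yqlyi itobs zytd yxqot bcvxr emwys
Hunk 5: at line 1 remove [femdh,zbbw] add [rupna,qgxj] -> 12 lines: gmkx rupna qgxj hglnm mebhu kehrf yqlyi itobs zytd yxqot bcvxr emwys
Hunk 6: at line 7 remove [itobs,zytd] add [lqemd,keo] -> 12 lines: gmkx rupna qgxj hglnm mebhu kehrf yqlyi lqemd keo yxqot bcvxr emwys
Final line count: 12

Answer: 12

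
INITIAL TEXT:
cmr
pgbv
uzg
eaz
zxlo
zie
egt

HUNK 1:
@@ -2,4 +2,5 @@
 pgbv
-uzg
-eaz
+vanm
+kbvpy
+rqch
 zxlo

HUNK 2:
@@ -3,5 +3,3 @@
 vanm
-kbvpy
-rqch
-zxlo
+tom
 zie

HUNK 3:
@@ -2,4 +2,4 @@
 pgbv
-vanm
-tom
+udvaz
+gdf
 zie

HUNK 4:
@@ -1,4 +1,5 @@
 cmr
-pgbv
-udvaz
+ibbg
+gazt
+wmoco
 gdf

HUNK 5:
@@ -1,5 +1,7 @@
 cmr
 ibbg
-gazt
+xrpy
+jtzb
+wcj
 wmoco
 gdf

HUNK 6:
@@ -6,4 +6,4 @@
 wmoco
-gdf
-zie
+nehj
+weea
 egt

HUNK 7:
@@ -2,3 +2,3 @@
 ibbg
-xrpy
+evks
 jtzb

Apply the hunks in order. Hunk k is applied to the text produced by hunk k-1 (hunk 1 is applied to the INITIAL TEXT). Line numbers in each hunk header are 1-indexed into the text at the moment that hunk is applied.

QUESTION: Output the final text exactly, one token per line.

Hunk 1: at line 2 remove [uzg,eaz] add [vanm,kbvpy,rqch] -> 8 lines: cmr pgbv vanm kbvpy rqch zxlo zie egt
Hunk 2: at line 3 remove [kbvpy,rqch,zxlo] add [tom] -> 6 lines: cmr pgbv vanm tom zie egt
Hunk 3: at line 2 remove [vanm,tom] add [udvaz,gdf] -> 6 lines: cmr pgbv udvaz gdf zie egt
Hunk 4: at line 1 remove [pgbv,udvaz] add [ibbg,gazt,wmoco] -> 7 lines: cmr ibbg gazt wmoco gdf zie egt
Hunk 5: at line 1 remove [gazt] add [xrpy,jtzb,wcj] -> 9 lines: cmr ibbg xrpy jtzb wcj wmoco gdf zie egt
Hunk 6: at line 6 remove [gdf,zie] add [nehj,weea] -> 9 lines: cmr ibbg xrpy jtzb wcj wmoco nehj weea egt
Hunk 7: at line 2 remove [xrpy] add [evks] -> 9 lines: cmr ibbg evks jtzb wcj wmoco nehj weea egt

Answer: cmr
ibbg
evks
jtzb
wcj
wmoco
nehj
weea
egt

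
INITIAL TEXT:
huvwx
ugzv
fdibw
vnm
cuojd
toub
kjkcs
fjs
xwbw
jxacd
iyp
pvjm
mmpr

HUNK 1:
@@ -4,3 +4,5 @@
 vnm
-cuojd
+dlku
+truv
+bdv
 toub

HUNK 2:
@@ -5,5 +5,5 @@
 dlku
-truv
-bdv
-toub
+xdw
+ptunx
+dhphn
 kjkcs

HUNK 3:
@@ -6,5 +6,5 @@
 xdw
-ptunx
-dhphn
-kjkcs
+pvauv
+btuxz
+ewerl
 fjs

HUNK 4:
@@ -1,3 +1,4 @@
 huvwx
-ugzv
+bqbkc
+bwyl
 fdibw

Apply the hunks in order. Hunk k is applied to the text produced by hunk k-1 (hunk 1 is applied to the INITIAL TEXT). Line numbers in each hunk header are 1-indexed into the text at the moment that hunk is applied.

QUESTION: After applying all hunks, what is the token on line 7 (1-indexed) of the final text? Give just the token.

Hunk 1: at line 4 remove [cuojd] add [dlku,truv,bdv] -> 15 lines: huvwx ugzv fdibw vnm dlku truv bdv toub kjkcs fjs xwbw jxacd iyp pvjm mmpr
Hunk 2: at line 5 remove [truv,bdv,toub] add [xdw,ptunx,dhphn] -> 15 lines: huvwx ugzv fdibw vnm dlku xdw ptunx dhphn kjkcs fjs xwbw jxacd iyp pvjm mmpr
Hunk 3: at line 6 remove [ptunx,dhphn,kjkcs] add [pvauv,btuxz,ewerl] -> 15 lines: huvwx ugzv fdibw vnm dlku xdw pvauv btuxz ewerl fjs xwbw jxacd iyp pvjm mmpr
Hunk 4: at line 1 remove [ugzv] add [bqbkc,bwyl] -> 16 lines: huvwx bqbkc bwyl fdibw vnm dlku xdw pvauv btuxz ewerl fjs xwbw jxacd iyp pvjm mmpr
Final line 7: xdw

Answer: xdw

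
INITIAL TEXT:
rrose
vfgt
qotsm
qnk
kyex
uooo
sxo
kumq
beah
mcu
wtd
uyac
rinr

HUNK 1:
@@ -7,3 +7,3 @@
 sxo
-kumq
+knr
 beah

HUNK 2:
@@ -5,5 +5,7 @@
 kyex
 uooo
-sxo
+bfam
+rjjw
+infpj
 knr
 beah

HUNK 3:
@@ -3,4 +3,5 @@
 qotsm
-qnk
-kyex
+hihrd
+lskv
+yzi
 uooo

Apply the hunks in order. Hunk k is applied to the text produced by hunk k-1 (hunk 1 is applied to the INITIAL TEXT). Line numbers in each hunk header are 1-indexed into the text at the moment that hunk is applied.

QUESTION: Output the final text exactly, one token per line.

Answer: rrose
vfgt
qotsm
hihrd
lskv
yzi
uooo
bfam
rjjw
infpj
knr
beah
mcu
wtd
uyac
rinr

Derivation:
Hunk 1: at line 7 remove [kumq] add [knr] -> 13 lines: rrose vfgt qotsm qnk kyex uooo sxo knr beah mcu wtd uyac rinr
Hunk 2: at line 5 remove [sxo] add [bfam,rjjw,infpj] -> 15 lines: rrose vfgt qotsm qnk kyex uooo bfam rjjw infpj knr beah mcu wtd uyac rinr
Hunk 3: at line 3 remove [qnk,kyex] add [hihrd,lskv,yzi] -> 16 lines: rrose vfgt qotsm hihrd lskv yzi uooo bfam rjjw infpj knr beah mcu wtd uyac rinr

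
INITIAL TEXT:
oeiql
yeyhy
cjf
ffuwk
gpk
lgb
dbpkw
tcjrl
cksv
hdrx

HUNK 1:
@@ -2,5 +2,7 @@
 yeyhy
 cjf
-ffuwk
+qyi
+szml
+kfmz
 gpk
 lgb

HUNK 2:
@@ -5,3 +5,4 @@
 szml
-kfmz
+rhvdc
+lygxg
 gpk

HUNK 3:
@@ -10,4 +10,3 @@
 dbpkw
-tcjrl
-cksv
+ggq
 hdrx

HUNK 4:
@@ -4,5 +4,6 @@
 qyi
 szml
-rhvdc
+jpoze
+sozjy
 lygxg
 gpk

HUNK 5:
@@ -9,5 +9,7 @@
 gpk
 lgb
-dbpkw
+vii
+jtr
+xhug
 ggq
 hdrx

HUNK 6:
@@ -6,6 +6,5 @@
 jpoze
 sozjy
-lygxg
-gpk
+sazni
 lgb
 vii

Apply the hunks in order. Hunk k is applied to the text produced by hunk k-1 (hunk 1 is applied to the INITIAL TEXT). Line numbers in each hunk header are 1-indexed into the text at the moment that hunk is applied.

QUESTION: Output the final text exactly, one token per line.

Hunk 1: at line 2 remove [ffuwk] add [qyi,szml,kfmz] -> 12 lines: oeiql yeyhy cjf qyi szml kfmz gpk lgb dbpkw tcjrl cksv hdrx
Hunk 2: at line 5 remove [kfmz] add [rhvdc,lygxg] -> 13 lines: oeiql yeyhy cjf qyi szml rhvdc lygxg gpk lgb dbpkw tcjrl cksv hdrx
Hunk 3: at line 10 remove [tcjrl,cksv] add [ggq] -> 12 lines: oeiql yeyhy cjf qyi szml rhvdc lygxg gpk lgb dbpkw ggq hdrx
Hunk 4: at line 4 remove [rhvdc] add [jpoze,sozjy] -> 13 lines: oeiql yeyhy cjf qyi szml jpoze sozjy lygxg gpk lgb dbpkw ggq hdrx
Hunk 5: at line 9 remove [dbpkw] add [vii,jtr,xhug] -> 15 lines: oeiql yeyhy cjf qyi szml jpoze sozjy lygxg gpk lgb vii jtr xhug ggq hdrx
Hunk 6: at line 6 remove [lygxg,gpk] add [sazni] -> 14 lines: oeiql yeyhy cjf qyi szml jpoze sozjy sazni lgb vii jtr xhug ggq hdrx

Answer: oeiql
yeyhy
cjf
qyi
szml
jpoze
sozjy
sazni
lgb
vii
jtr
xhug
ggq
hdrx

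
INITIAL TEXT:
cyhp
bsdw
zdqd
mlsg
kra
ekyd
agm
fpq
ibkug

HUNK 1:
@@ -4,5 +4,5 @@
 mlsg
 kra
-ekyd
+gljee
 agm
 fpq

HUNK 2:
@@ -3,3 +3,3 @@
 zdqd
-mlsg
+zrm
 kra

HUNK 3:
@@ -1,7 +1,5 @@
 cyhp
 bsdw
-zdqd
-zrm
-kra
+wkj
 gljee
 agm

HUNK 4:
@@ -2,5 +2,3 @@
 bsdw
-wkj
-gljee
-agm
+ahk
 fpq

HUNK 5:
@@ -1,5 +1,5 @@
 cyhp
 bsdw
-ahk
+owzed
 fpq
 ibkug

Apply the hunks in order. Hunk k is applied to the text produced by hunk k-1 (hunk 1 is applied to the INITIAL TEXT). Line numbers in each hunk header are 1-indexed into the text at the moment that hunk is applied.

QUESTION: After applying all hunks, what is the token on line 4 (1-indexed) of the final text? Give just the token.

Answer: fpq

Derivation:
Hunk 1: at line 4 remove [ekyd] add [gljee] -> 9 lines: cyhp bsdw zdqd mlsg kra gljee agm fpq ibkug
Hunk 2: at line 3 remove [mlsg] add [zrm] -> 9 lines: cyhp bsdw zdqd zrm kra gljee agm fpq ibkug
Hunk 3: at line 1 remove [zdqd,zrm,kra] add [wkj] -> 7 lines: cyhp bsdw wkj gljee agm fpq ibkug
Hunk 4: at line 2 remove [wkj,gljee,agm] add [ahk] -> 5 lines: cyhp bsdw ahk fpq ibkug
Hunk 5: at line 1 remove [ahk] add [owzed] -> 5 lines: cyhp bsdw owzed fpq ibkug
Final line 4: fpq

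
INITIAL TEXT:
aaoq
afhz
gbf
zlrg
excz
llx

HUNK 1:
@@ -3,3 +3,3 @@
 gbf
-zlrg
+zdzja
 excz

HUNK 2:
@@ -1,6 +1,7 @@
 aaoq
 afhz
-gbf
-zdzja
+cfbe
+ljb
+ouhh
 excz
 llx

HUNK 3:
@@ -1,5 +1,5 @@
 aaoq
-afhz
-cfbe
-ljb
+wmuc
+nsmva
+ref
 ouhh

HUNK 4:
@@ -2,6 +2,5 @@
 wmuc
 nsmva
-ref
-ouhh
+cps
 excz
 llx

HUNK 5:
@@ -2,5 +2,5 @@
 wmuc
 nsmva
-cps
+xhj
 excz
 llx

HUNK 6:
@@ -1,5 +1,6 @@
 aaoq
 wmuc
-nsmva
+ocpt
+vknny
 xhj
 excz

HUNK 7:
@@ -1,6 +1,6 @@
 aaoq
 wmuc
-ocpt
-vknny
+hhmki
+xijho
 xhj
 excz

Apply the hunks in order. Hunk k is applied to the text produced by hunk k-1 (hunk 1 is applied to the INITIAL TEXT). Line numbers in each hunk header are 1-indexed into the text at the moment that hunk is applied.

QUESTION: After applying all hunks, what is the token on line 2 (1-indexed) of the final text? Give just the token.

Hunk 1: at line 3 remove [zlrg] add [zdzja] -> 6 lines: aaoq afhz gbf zdzja excz llx
Hunk 2: at line 1 remove [gbf,zdzja] add [cfbe,ljb,ouhh] -> 7 lines: aaoq afhz cfbe ljb ouhh excz llx
Hunk 3: at line 1 remove [afhz,cfbe,ljb] add [wmuc,nsmva,ref] -> 7 lines: aaoq wmuc nsmva ref ouhh excz llx
Hunk 4: at line 2 remove [ref,ouhh] add [cps] -> 6 lines: aaoq wmuc nsmva cps excz llx
Hunk 5: at line 2 remove [cps] add [xhj] -> 6 lines: aaoq wmuc nsmva xhj excz llx
Hunk 6: at line 1 remove [nsmva] add [ocpt,vknny] -> 7 lines: aaoq wmuc ocpt vknny xhj excz llx
Hunk 7: at line 1 remove [ocpt,vknny] add [hhmki,xijho] -> 7 lines: aaoq wmuc hhmki xijho xhj excz llx
Final line 2: wmuc

Answer: wmuc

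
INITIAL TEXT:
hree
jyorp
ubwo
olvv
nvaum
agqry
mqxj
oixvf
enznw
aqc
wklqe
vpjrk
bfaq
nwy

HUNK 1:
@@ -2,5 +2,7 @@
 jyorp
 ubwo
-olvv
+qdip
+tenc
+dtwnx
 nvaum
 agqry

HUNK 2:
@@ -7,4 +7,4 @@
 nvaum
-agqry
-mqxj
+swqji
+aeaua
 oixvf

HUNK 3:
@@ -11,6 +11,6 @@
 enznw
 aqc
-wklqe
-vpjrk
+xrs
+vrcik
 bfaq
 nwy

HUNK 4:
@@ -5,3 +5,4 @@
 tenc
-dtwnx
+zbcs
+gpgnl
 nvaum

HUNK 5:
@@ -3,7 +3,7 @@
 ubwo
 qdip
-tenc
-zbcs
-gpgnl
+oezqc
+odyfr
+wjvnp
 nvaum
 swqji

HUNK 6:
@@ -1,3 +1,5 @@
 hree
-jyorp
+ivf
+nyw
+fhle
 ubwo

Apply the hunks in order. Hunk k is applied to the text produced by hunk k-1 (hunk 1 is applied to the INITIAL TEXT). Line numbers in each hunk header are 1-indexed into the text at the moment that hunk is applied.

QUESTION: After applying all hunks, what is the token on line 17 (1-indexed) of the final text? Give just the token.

Hunk 1: at line 2 remove [olvv] add [qdip,tenc,dtwnx] -> 16 lines: hree jyorp ubwo qdip tenc dtwnx nvaum agqry mqxj oixvf enznw aqc wklqe vpjrk bfaq nwy
Hunk 2: at line 7 remove [agqry,mqxj] add [swqji,aeaua] -> 16 lines: hree jyorp ubwo qdip tenc dtwnx nvaum swqji aeaua oixvf enznw aqc wklqe vpjrk bfaq nwy
Hunk 3: at line 11 remove [wklqe,vpjrk] add [xrs,vrcik] -> 16 lines: hree jyorp ubwo qdip tenc dtwnx nvaum swqji aeaua oixvf enznw aqc xrs vrcik bfaq nwy
Hunk 4: at line 5 remove [dtwnx] add [zbcs,gpgnl] -> 17 lines: hree jyorp ubwo qdip tenc zbcs gpgnl nvaum swqji aeaua oixvf enznw aqc xrs vrcik bfaq nwy
Hunk 5: at line 3 remove [tenc,zbcs,gpgnl] add [oezqc,odyfr,wjvnp] -> 17 lines: hree jyorp ubwo qdip oezqc odyfr wjvnp nvaum swqji aeaua oixvf enznw aqc xrs vrcik bfaq nwy
Hunk 6: at line 1 remove [jyorp] add [ivf,nyw,fhle] -> 19 lines: hree ivf nyw fhle ubwo qdip oezqc odyfr wjvnp nvaum swqji aeaua oixvf enznw aqc xrs vrcik bfaq nwy
Final line 17: vrcik

Answer: vrcik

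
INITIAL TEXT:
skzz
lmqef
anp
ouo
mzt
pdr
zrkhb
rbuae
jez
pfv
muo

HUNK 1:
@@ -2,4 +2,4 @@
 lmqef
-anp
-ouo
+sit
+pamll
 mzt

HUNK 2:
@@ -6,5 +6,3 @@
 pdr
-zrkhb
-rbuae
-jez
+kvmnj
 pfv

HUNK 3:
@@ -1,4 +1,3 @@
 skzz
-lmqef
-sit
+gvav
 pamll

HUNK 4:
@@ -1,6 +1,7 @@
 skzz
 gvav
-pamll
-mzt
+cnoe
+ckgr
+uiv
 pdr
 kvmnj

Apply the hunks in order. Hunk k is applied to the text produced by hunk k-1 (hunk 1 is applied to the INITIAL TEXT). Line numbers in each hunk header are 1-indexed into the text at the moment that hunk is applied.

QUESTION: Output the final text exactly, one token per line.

Hunk 1: at line 2 remove [anp,ouo] add [sit,pamll] -> 11 lines: skzz lmqef sit pamll mzt pdr zrkhb rbuae jez pfv muo
Hunk 2: at line 6 remove [zrkhb,rbuae,jez] add [kvmnj] -> 9 lines: skzz lmqef sit pamll mzt pdr kvmnj pfv muo
Hunk 3: at line 1 remove [lmqef,sit] add [gvav] -> 8 lines: skzz gvav pamll mzt pdr kvmnj pfv muo
Hunk 4: at line 1 remove [pamll,mzt] add [cnoe,ckgr,uiv] -> 9 lines: skzz gvav cnoe ckgr uiv pdr kvmnj pfv muo

Answer: skzz
gvav
cnoe
ckgr
uiv
pdr
kvmnj
pfv
muo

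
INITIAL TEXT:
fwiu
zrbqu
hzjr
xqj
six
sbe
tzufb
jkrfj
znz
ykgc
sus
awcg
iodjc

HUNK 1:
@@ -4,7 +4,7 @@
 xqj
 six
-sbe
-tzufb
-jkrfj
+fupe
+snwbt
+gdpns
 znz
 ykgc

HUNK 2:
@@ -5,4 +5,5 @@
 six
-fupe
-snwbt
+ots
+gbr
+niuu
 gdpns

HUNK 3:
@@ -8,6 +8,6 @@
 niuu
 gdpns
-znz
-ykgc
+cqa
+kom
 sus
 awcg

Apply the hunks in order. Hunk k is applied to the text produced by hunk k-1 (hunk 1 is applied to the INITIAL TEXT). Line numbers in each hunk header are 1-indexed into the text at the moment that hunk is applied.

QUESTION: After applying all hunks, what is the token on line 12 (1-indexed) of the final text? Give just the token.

Hunk 1: at line 4 remove [sbe,tzufb,jkrfj] add [fupe,snwbt,gdpns] -> 13 lines: fwiu zrbqu hzjr xqj six fupe snwbt gdpns znz ykgc sus awcg iodjc
Hunk 2: at line 5 remove [fupe,snwbt] add [ots,gbr,niuu] -> 14 lines: fwiu zrbqu hzjr xqj six ots gbr niuu gdpns znz ykgc sus awcg iodjc
Hunk 3: at line 8 remove [znz,ykgc] add [cqa,kom] -> 14 lines: fwiu zrbqu hzjr xqj six ots gbr niuu gdpns cqa kom sus awcg iodjc
Final line 12: sus

Answer: sus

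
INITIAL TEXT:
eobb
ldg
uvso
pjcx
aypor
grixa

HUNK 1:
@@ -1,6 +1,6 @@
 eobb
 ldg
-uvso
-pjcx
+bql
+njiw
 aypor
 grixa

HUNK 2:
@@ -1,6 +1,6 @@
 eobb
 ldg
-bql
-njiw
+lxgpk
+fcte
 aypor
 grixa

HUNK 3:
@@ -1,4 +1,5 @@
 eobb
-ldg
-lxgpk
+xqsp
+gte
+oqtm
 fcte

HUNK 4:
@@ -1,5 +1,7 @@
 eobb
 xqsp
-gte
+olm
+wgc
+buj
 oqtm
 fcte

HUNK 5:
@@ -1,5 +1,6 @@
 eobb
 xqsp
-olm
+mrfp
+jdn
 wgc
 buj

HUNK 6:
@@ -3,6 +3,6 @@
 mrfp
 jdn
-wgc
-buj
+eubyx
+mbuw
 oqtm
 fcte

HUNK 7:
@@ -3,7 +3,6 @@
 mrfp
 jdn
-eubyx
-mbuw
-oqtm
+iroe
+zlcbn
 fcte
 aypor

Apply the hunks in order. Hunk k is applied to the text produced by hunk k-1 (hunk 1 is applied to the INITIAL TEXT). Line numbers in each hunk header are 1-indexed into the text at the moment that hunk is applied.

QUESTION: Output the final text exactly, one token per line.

Hunk 1: at line 1 remove [uvso,pjcx] add [bql,njiw] -> 6 lines: eobb ldg bql njiw aypor grixa
Hunk 2: at line 1 remove [bql,njiw] add [lxgpk,fcte] -> 6 lines: eobb ldg lxgpk fcte aypor grixa
Hunk 3: at line 1 remove [ldg,lxgpk] add [xqsp,gte,oqtm] -> 7 lines: eobb xqsp gte oqtm fcte aypor grixa
Hunk 4: at line 1 remove [gte] add [olm,wgc,buj] -> 9 lines: eobb xqsp olm wgc buj oqtm fcte aypor grixa
Hunk 5: at line 1 remove [olm] add [mrfp,jdn] -> 10 lines: eobb xqsp mrfp jdn wgc buj oqtm fcte aypor grixa
Hunk 6: at line 3 remove [wgc,buj] add [eubyx,mbuw] -> 10 lines: eobb xqsp mrfp jdn eubyx mbuw oqtm fcte aypor grixa
Hunk 7: at line 3 remove [eubyx,mbuw,oqtm] add [iroe,zlcbn] -> 9 lines: eobb xqsp mrfp jdn iroe zlcbn fcte aypor grixa

Answer: eobb
xqsp
mrfp
jdn
iroe
zlcbn
fcte
aypor
grixa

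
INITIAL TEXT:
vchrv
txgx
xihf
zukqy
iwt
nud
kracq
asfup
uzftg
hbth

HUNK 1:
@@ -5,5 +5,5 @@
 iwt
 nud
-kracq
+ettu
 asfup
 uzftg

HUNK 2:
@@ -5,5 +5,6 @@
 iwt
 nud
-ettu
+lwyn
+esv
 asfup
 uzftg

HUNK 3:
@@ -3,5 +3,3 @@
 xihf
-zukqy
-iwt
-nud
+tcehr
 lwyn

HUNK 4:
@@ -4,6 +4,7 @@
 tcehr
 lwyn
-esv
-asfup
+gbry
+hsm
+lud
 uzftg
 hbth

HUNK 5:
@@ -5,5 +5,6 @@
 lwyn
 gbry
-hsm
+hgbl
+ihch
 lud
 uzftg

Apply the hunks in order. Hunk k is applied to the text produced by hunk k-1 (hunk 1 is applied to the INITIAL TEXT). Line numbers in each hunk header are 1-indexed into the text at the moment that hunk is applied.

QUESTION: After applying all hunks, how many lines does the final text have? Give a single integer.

Answer: 11

Derivation:
Hunk 1: at line 5 remove [kracq] add [ettu] -> 10 lines: vchrv txgx xihf zukqy iwt nud ettu asfup uzftg hbth
Hunk 2: at line 5 remove [ettu] add [lwyn,esv] -> 11 lines: vchrv txgx xihf zukqy iwt nud lwyn esv asfup uzftg hbth
Hunk 3: at line 3 remove [zukqy,iwt,nud] add [tcehr] -> 9 lines: vchrv txgx xihf tcehr lwyn esv asfup uzftg hbth
Hunk 4: at line 4 remove [esv,asfup] add [gbry,hsm,lud] -> 10 lines: vchrv txgx xihf tcehr lwyn gbry hsm lud uzftg hbth
Hunk 5: at line 5 remove [hsm] add [hgbl,ihch] -> 11 lines: vchrv txgx xihf tcehr lwyn gbry hgbl ihch lud uzftg hbth
Final line count: 11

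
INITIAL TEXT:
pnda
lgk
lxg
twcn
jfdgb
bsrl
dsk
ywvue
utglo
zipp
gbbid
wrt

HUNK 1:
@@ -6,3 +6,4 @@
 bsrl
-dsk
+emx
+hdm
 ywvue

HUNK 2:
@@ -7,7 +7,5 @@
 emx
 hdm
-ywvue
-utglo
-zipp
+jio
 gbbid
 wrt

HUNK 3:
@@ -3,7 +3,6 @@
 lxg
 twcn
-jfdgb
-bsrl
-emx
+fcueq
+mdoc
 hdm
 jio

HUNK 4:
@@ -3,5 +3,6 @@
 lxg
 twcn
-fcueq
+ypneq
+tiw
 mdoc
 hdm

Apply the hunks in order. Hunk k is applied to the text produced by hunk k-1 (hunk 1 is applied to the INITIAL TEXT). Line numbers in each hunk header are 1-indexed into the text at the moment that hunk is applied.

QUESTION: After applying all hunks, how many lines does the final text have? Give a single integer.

Answer: 11

Derivation:
Hunk 1: at line 6 remove [dsk] add [emx,hdm] -> 13 lines: pnda lgk lxg twcn jfdgb bsrl emx hdm ywvue utglo zipp gbbid wrt
Hunk 2: at line 7 remove [ywvue,utglo,zipp] add [jio] -> 11 lines: pnda lgk lxg twcn jfdgb bsrl emx hdm jio gbbid wrt
Hunk 3: at line 3 remove [jfdgb,bsrl,emx] add [fcueq,mdoc] -> 10 lines: pnda lgk lxg twcn fcueq mdoc hdm jio gbbid wrt
Hunk 4: at line 3 remove [fcueq] add [ypneq,tiw] -> 11 lines: pnda lgk lxg twcn ypneq tiw mdoc hdm jio gbbid wrt
Final line count: 11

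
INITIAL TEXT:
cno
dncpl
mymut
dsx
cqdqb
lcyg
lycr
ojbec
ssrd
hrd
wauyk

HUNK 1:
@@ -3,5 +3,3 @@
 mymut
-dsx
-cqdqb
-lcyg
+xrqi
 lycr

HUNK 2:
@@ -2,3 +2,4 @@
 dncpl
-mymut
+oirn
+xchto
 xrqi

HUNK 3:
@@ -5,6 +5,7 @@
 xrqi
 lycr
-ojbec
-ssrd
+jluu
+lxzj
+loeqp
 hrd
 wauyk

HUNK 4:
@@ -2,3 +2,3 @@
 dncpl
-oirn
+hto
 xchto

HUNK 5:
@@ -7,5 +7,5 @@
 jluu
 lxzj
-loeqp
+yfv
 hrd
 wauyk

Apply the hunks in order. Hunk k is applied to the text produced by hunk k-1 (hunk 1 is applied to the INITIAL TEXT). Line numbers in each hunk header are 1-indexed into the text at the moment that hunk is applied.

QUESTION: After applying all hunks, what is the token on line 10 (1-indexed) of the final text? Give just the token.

Hunk 1: at line 3 remove [dsx,cqdqb,lcyg] add [xrqi] -> 9 lines: cno dncpl mymut xrqi lycr ojbec ssrd hrd wauyk
Hunk 2: at line 2 remove [mymut] add [oirn,xchto] -> 10 lines: cno dncpl oirn xchto xrqi lycr ojbec ssrd hrd wauyk
Hunk 3: at line 5 remove [ojbec,ssrd] add [jluu,lxzj,loeqp] -> 11 lines: cno dncpl oirn xchto xrqi lycr jluu lxzj loeqp hrd wauyk
Hunk 4: at line 2 remove [oirn] add [hto] -> 11 lines: cno dncpl hto xchto xrqi lycr jluu lxzj loeqp hrd wauyk
Hunk 5: at line 7 remove [loeqp] add [yfv] -> 11 lines: cno dncpl hto xchto xrqi lycr jluu lxzj yfv hrd wauyk
Final line 10: hrd

Answer: hrd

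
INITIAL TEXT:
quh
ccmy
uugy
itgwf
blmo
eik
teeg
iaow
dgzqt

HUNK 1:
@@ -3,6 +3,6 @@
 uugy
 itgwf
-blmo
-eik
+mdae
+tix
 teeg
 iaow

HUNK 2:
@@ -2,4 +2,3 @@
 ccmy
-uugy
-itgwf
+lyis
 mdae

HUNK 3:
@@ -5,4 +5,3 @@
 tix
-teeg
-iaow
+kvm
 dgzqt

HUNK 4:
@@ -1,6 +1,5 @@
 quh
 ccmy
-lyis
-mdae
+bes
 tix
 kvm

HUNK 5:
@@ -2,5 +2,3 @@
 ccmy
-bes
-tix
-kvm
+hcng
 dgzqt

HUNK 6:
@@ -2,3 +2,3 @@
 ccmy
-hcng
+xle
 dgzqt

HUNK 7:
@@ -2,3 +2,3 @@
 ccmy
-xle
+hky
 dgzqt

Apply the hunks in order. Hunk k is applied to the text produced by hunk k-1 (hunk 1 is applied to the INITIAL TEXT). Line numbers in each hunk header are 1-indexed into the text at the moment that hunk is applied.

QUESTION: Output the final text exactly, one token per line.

Hunk 1: at line 3 remove [blmo,eik] add [mdae,tix] -> 9 lines: quh ccmy uugy itgwf mdae tix teeg iaow dgzqt
Hunk 2: at line 2 remove [uugy,itgwf] add [lyis] -> 8 lines: quh ccmy lyis mdae tix teeg iaow dgzqt
Hunk 3: at line 5 remove [teeg,iaow] add [kvm] -> 7 lines: quh ccmy lyis mdae tix kvm dgzqt
Hunk 4: at line 1 remove [lyis,mdae] add [bes] -> 6 lines: quh ccmy bes tix kvm dgzqt
Hunk 5: at line 2 remove [bes,tix,kvm] add [hcng] -> 4 lines: quh ccmy hcng dgzqt
Hunk 6: at line 2 remove [hcng] add [xle] -> 4 lines: quh ccmy xle dgzqt
Hunk 7: at line 2 remove [xle] add [hky] -> 4 lines: quh ccmy hky dgzqt

Answer: quh
ccmy
hky
dgzqt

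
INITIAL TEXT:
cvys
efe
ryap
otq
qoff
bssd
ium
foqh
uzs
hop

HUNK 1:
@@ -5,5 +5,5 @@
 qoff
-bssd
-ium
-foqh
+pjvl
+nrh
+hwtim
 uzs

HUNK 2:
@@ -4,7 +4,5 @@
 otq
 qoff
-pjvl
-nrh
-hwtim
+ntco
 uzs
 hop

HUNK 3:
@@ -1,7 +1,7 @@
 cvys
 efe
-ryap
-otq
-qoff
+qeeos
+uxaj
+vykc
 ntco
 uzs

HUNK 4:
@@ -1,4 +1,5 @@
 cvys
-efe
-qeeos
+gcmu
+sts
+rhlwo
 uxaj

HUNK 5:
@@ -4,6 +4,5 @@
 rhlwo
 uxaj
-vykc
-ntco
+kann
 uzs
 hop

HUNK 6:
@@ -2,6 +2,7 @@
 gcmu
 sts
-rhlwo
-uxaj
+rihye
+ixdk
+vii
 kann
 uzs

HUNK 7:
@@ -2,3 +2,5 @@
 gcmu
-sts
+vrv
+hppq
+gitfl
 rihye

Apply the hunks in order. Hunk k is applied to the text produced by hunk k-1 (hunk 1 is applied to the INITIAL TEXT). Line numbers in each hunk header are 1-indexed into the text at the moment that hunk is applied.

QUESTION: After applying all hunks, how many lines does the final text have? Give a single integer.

Hunk 1: at line 5 remove [bssd,ium,foqh] add [pjvl,nrh,hwtim] -> 10 lines: cvys efe ryap otq qoff pjvl nrh hwtim uzs hop
Hunk 2: at line 4 remove [pjvl,nrh,hwtim] add [ntco] -> 8 lines: cvys efe ryap otq qoff ntco uzs hop
Hunk 3: at line 1 remove [ryap,otq,qoff] add [qeeos,uxaj,vykc] -> 8 lines: cvys efe qeeos uxaj vykc ntco uzs hop
Hunk 4: at line 1 remove [efe,qeeos] add [gcmu,sts,rhlwo] -> 9 lines: cvys gcmu sts rhlwo uxaj vykc ntco uzs hop
Hunk 5: at line 4 remove [vykc,ntco] add [kann] -> 8 lines: cvys gcmu sts rhlwo uxaj kann uzs hop
Hunk 6: at line 2 remove [rhlwo,uxaj] add [rihye,ixdk,vii] -> 9 lines: cvys gcmu sts rihye ixdk vii kann uzs hop
Hunk 7: at line 2 remove [sts] add [vrv,hppq,gitfl] -> 11 lines: cvys gcmu vrv hppq gitfl rihye ixdk vii kann uzs hop
Final line count: 11

Answer: 11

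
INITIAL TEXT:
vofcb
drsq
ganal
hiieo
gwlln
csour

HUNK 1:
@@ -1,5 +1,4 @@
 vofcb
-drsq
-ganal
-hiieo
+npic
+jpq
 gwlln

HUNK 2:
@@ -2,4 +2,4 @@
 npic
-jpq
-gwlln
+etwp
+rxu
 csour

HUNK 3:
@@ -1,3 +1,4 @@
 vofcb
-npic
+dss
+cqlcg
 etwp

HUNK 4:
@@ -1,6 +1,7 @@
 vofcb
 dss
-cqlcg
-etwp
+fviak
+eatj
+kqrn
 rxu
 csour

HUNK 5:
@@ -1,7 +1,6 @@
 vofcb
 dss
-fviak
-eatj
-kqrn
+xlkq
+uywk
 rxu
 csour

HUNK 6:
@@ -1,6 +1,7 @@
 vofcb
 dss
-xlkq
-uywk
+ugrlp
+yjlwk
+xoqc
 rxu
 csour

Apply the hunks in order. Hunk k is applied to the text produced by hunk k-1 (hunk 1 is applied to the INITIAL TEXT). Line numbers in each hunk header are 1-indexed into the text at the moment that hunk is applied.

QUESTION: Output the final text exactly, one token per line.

Hunk 1: at line 1 remove [drsq,ganal,hiieo] add [npic,jpq] -> 5 lines: vofcb npic jpq gwlln csour
Hunk 2: at line 2 remove [jpq,gwlln] add [etwp,rxu] -> 5 lines: vofcb npic etwp rxu csour
Hunk 3: at line 1 remove [npic] add [dss,cqlcg] -> 6 lines: vofcb dss cqlcg etwp rxu csour
Hunk 4: at line 1 remove [cqlcg,etwp] add [fviak,eatj,kqrn] -> 7 lines: vofcb dss fviak eatj kqrn rxu csour
Hunk 5: at line 1 remove [fviak,eatj,kqrn] add [xlkq,uywk] -> 6 lines: vofcb dss xlkq uywk rxu csour
Hunk 6: at line 1 remove [xlkq,uywk] add [ugrlp,yjlwk,xoqc] -> 7 lines: vofcb dss ugrlp yjlwk xoqc rxu csour

Answer: vofcb
dss
ugrlp
yjlwk
xoqc
rxu
csour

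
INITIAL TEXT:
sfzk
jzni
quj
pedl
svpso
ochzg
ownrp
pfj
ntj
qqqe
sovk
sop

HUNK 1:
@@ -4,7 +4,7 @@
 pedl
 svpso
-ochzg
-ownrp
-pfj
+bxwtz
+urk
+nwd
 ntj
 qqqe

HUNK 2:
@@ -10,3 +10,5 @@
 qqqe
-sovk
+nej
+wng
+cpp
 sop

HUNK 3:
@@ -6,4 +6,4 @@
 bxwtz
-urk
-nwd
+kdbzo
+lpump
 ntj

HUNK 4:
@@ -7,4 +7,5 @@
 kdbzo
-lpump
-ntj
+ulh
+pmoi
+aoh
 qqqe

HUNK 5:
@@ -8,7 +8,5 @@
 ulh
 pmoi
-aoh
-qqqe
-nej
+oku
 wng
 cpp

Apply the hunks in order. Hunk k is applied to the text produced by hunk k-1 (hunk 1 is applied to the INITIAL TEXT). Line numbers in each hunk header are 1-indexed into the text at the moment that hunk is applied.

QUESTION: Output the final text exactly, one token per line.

Answer: sfzk
jzni
quj
pedl
svpso
bxwtz
kdbzo
ulh
pmoi
oku
wng
cpp
sop

Derivation:
Hunk 1: at line 4 remove [ochzg,ownrp,pfj] add [bxwtz,urk,nwd] -> 12 lines: sfzk jzni quj pedl svpso bxwtz urk nwd ntj qqqe sovk sop
Hunk 2: at line 10 remove [sovk] add [nej,wng,cpp] -> 14 lines: sfzk jzni quj pedl svpso bxwtz urk nwd ntj qqqe nej wng cpp sop
Hunk 3: at line 6 remove [urk,nwd] add [kdbzo,lpump] -> 14 lines: sfzk jzni quj pedl svpso bxwtz kdbzo lpump ntj qqqe nej wng cpp sop
Hunk 4: at line 7 remove [lpump,ntj] add [ulh,pmoi,aoh] -> 15 lines: sfzk jzni quj pedl svpso bxwtz kdbzo ulh pmoi aoh qqqe nej wng cpp sop
Hunk 5: at line 8 remove [aoh,qqqe,nej] add [oku] -> 13 lines: sfzk jzni quj pedl svpso bxwtz kdbzo ulh pmoi oku wng cpp sop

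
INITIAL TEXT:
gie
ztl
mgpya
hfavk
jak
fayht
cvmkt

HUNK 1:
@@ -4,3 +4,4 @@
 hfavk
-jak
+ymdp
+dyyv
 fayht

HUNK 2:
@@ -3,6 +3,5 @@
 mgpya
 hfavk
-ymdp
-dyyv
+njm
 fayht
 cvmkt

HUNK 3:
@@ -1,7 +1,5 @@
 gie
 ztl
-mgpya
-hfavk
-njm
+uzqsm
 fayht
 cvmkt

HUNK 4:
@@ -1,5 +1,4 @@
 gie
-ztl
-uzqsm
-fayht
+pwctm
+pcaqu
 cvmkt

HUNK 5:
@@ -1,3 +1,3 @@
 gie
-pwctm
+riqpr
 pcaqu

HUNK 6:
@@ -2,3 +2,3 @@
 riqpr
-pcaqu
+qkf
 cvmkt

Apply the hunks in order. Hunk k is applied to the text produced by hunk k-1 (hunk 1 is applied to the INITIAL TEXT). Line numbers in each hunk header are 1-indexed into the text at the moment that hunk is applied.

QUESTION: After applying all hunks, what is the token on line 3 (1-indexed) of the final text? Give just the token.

Answer: qkf

Derivation:
Hunk 1: at line 4 remove [jak] add [ymdp,dyyv] -> 8 lines: gie ztl mgpya hfavk ymdp dyyv fayht cvmkt
Hunk 2: at line 3 remove [ymdp,dyyv] add [njm] -> 7 lines: gie ztl mgpya hfavk njm fayht cvmkt
Hunk 3: at line 1 remove [mgpya,hfavk,njm] add [uzqsm] -> 5 lines: gie ztl uzqsm fayht cvmkt
Hunk 4: at line 1 remove [ztl,uzqsm,fayht] add [pwctm,pcaqu] -> 4 lines: gie pwctm pcaqu cvmkt
Hunk 5: at line 1 remove [pwctm] add [riqpr] -> 4 lines: gie riqpr pcaqu cvmkt
Hunk 6: at line 2 remove [pcaqu] add [qkf] -> 4 lines: gie riqpr qkf cvmkt
Final line 3: qkf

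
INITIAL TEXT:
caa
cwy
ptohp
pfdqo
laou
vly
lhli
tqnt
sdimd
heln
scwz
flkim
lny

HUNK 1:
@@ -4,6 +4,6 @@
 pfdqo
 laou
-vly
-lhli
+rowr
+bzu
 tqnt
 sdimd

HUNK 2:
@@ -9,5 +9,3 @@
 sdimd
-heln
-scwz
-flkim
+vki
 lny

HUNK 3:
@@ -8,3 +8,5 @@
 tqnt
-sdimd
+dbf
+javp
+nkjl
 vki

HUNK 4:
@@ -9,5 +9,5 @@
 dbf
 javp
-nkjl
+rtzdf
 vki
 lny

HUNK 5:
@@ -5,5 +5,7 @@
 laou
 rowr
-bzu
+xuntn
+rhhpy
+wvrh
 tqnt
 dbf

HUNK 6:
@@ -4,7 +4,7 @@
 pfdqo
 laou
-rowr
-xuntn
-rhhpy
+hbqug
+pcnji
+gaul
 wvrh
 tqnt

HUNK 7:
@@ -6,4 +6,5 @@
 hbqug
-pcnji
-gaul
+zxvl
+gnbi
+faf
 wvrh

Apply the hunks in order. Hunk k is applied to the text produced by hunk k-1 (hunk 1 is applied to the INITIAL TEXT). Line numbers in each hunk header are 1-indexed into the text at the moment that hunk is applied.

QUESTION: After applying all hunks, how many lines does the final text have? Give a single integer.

Hunk 1: at line 4 remove [vly,lhli] add [rowr,bzu] -> 13 lines: caa cwy ptohp pfdqo laou rowr bzu tqnt sdimd heln scwz flkim lny
Hunk 2: at line 9 remove [heln,scwz,flkim] add [vki] -> 11 lines: caa cwy ptohp pfdqo laou rowr bzu tqnt sdimd vki lny
Hunk 3: at line 8 remove [sdimd] add [dbf,javp,nkjl] -> 13 lines: caa cwy ptohp pfdqo laou rowr bzu tqnt dbf javp nkjl vki lny
Hunk 4: at line 9 remove [nkjl] add [rtzdf] -> 13 lines: caa cwy ptohp pfdqo laou rowr bzu tqnt dbf javp rtzdf vki lny
Hunk 5: at line 5 remove [bzu] add [xuntn,rhhpy,wvrh] -> 15 lines: caa cwy ptohp pfdqo laou rowr xuntn rhhpy wvrh tqnt dbf javp rtzdf vki lny
Hunk 6: at line 4 remove [rowr,xuntn,rhhpy] add [hbqug,pcnji,gaul] -> 15 lines: caa cwy ptohp pfdqo laou hbqug pcnji gaul wvrh tqnt dbf javp rtzdf vki lny
Hunk 7: at line 6 remove [pcnji,gaul] add [zxvl,gnbi,faf] -> 16 lines: caa cwy ptohp pfdqo laou hbqug zxvl gnbi faf wvrh tqnt dbf javp rtzdf vki lny
Final line count: 16

Answer: 16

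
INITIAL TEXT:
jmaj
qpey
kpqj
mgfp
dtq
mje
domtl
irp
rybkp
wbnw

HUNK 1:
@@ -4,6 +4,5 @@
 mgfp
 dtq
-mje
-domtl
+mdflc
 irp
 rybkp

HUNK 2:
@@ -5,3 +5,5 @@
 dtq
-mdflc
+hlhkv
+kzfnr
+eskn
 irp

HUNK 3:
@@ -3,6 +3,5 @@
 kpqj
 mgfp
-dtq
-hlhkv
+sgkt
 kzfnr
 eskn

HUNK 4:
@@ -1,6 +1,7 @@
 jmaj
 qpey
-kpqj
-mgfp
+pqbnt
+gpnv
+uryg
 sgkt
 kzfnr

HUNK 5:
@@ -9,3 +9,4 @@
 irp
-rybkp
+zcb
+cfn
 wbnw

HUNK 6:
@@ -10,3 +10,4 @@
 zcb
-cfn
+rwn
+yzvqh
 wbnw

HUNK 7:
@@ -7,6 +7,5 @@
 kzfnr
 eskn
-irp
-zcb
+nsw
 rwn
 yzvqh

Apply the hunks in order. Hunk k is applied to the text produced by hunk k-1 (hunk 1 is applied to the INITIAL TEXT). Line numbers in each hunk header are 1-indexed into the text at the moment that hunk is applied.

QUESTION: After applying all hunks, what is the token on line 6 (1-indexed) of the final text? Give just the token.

Hunk 1: at line 4 remove [mje,domtl] add [mdflc] -> 9 lines: jmaj qpey kpqj mgfp dtq mdflc irp rybkp wbnw
Hunk 2: at line 5 remove [mdflc] add [hlhkv,kzfnr,eskn] -> 11 lines: jmaj qpey kpqj mgfp dtq hlhkv kzfnr eskn irp rybkp wbnw
Hunk 3: at line 3 remove [dtq,hlhkv] add [sgkt] -> 10 lines: jmaj qpey kpqj mgfp sgkt kzfnr eskn irp rybkp wbnw
Hunk 4: at line 1 remove [kpqj,mgfp] add [pqbnt,gpnv,uryg] -> 11 lines: jmaj qpey pqbnt gpnv uryg sgkt kzfnr eskn irp rybkp wbnw
Hunk 5: at line 9 remove [rybkp] add [zcb,cfn] -> 12 lines: jmaj qpey pqbnt gpnv uryg sgkt kzfnr eskn irp zcb cfn wbnw
Hunk 6: at line 10 remove [cfn] add [rwn,yzvqh] -> 13 lines: jmaj qpey pqbnt gpnv uryg sgkt kzfnr eskn irp zcb rwn yzvqh wbnw
Hunk 7: at line 7 remove [irp,zcb] add [nsw] -> 12 lines: jmaj qpey pqbnt gpnv uryg sgkt kzfnr eskn nsw rwn yzvqh wbnw
Final line 6: sgkt

Answer: sgkt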